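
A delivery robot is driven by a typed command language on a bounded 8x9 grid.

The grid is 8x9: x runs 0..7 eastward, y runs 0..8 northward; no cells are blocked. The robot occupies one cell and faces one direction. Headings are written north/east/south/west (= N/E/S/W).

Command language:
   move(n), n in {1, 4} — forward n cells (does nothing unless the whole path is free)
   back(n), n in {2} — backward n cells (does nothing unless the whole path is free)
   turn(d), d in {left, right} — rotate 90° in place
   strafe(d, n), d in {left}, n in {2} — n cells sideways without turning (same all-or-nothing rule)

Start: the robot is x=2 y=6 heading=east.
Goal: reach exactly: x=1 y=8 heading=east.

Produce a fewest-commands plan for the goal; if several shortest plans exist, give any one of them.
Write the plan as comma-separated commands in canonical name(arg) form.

from: x=2 y=6 heading=east
t=1 move(1) ⇒ x=3 y=6 heading=east
t=2 strafe(left, 2) ⇒ x=3 y=8 heading=east
t=3 back(2) ⇒ x=1 y=8 heading=east
minimal: 3 command(s), checked below 3.

move(1), strafe(left, 2), back(2)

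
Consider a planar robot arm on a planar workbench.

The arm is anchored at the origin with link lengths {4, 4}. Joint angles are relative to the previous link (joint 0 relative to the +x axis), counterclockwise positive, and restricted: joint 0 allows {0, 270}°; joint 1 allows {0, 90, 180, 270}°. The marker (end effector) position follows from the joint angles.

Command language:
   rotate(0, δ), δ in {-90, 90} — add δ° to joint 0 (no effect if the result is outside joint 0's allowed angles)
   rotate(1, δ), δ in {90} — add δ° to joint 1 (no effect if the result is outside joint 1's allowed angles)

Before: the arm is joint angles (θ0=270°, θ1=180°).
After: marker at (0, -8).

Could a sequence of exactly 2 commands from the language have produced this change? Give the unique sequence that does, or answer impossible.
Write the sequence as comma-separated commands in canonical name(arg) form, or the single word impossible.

rotate(1, 90), rotate(1, 90)

initial: joint angles (θ0=270°, θ1=180°)
1. rotate(1, 90) → joint angles (θ0=270°, θ1=270°)
2. rotate(1, 90) → joint angles (θ0=270°, θ1=0°)
no other 2-command option fits: unique.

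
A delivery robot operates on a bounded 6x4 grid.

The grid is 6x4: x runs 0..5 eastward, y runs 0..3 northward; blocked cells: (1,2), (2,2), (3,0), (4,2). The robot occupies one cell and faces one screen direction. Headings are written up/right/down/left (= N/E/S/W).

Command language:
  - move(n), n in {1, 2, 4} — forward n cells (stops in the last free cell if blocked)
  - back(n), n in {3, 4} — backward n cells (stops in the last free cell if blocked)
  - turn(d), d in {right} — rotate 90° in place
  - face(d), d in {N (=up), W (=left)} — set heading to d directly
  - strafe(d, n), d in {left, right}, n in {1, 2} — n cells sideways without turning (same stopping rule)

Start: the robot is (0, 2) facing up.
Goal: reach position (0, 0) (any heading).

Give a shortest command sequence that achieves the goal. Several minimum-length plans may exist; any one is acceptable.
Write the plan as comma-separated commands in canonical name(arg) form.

back(3)

start: (0, 2) facing up
step 1 (back(3)): (0, 0) facing up
minimal: 1 command(s), checked below 1.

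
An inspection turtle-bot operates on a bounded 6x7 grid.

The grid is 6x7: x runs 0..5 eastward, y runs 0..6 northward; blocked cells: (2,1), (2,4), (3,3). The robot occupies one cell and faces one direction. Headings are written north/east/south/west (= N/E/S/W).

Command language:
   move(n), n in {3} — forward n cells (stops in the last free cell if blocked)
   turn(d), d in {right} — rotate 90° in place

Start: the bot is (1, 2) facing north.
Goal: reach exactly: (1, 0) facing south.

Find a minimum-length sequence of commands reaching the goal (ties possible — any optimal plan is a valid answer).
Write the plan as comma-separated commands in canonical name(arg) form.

from: (1, 2) facing north
[1] after turn(right): (1, 2) facing east
[2] after turn(right): (1, 2) facing south
[3] after move(3): (1, 0) facing south
shorter routes all fall short; 3 is best.

turn(right), turn(right), move(3)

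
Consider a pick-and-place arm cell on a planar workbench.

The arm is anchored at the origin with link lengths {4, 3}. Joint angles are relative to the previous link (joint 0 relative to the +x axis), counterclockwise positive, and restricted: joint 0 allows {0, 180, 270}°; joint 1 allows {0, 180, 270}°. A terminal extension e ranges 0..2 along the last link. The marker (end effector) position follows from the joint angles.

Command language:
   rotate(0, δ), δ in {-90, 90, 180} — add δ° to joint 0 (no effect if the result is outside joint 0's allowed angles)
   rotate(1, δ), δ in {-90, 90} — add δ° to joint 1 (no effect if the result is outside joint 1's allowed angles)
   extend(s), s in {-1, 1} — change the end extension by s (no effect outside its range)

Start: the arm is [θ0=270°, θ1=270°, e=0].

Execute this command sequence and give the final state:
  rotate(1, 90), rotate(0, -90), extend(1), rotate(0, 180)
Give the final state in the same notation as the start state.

[θ0=0°, θ1=0°, e=1]

begin: [θ0=270°, θ1=270°, e=0]
1. rotate(1, 90) → [θ0=270°, θ1=0°, e=0]
2. rotate(0, -90) → [θ0=180°, θ1=0°, e=0]
3. extend(1) → [θ0=180°, θ1=0°, e=1]
4. rotate(0, 180) → [θ0=0°, θ1=0°, e=1]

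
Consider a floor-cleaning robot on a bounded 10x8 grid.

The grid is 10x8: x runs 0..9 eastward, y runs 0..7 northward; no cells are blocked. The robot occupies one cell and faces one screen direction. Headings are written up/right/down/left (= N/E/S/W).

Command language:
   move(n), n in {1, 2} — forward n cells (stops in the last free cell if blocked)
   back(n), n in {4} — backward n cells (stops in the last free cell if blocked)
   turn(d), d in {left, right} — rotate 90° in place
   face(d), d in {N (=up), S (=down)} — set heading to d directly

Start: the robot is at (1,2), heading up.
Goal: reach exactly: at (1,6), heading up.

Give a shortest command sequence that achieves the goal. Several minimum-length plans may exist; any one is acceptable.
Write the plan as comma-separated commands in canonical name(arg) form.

begin: at (1,2), heading up
[1] after move(2): at (1,4), heading up
[2] after move(2): at (1,6), heading up
nothing shorter than 2 reaches the goal.

move(2), move(2)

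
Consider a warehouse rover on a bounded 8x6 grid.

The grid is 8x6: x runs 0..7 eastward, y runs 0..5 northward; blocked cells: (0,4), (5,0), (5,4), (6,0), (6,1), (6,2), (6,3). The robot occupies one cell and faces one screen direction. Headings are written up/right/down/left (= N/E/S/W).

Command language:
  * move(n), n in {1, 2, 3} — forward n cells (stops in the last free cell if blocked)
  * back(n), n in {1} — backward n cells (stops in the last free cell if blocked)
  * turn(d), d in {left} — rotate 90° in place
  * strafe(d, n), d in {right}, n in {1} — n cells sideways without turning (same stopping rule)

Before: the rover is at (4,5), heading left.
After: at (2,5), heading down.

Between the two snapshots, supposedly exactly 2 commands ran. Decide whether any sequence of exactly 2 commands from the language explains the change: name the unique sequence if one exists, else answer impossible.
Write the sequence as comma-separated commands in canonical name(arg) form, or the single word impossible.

key: cell and facing (now S) both changed — the 2 commands mix motion and turning
from: at (4,5), heading left
[1] after move(2): at (2,5), heading left
[2] after turn(left): at (2,5), heading down
all 36 alternatives checked — unique.

move(2), turn(left)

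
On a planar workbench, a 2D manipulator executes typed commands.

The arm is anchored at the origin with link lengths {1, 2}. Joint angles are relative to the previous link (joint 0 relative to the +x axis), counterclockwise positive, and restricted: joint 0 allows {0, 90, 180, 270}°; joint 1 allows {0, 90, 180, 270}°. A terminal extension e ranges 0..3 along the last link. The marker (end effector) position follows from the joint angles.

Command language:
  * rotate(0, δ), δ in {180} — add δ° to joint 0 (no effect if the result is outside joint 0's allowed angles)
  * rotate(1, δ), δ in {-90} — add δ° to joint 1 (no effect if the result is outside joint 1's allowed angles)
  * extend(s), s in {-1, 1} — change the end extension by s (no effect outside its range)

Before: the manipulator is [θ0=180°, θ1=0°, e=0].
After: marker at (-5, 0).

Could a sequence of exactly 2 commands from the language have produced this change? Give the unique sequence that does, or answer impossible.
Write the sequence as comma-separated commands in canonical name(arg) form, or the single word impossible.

extend(1), extend(1)

t0: [θ0=180°, θ1=0°, e=0]
t=1 extend(1) ⇒ [θ0=180°, θ1=0°, e=1]
t=2 extend(1) ⇒ [θ0=180°, θ1=0°, e=2]
uniquely the one of 16 2-step routes that fits.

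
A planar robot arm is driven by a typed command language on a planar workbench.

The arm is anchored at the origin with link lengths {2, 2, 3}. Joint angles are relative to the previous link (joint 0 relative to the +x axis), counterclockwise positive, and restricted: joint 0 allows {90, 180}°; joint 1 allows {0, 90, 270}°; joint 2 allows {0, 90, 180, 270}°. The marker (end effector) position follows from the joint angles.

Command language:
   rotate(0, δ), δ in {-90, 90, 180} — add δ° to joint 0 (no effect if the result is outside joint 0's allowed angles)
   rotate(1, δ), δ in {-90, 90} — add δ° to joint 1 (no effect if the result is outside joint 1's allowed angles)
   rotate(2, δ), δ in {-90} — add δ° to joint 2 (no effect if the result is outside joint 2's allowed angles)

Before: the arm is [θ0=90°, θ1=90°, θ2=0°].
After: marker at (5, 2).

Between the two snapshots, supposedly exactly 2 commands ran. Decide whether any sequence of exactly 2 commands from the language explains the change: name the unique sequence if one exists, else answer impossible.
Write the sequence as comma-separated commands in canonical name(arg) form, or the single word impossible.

rotate(1, -90), rotate(1, -90)

from: [θ0=90°, θ1=90°, θ2=0°]
1. rotate(1, -90) → [θ0=90°, θ1=0°, θ2=0°]
2. rotate(1, -90) → [θ0=90°, θ1=270°, θ2=0°]
no rival 2-sequence matches.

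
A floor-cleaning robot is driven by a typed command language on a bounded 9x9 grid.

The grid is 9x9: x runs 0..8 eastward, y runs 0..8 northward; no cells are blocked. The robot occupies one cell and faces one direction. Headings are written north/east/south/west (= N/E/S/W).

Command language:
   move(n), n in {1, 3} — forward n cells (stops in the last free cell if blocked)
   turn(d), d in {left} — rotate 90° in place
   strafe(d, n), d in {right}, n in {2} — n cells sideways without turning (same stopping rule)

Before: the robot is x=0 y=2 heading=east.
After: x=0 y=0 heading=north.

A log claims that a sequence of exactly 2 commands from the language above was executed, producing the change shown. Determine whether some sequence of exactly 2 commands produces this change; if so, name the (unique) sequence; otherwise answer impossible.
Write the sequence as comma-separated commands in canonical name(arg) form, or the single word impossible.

key: position moved to (0,0) AND the heading swung to N — translation plus rotation needed
from: x=0 y=2 heading=east
t=1 strafe(right, 2) ⇒ x=0 y=0 heading=east
t=2 turn(left) ⇒ x=0 y=0 heading=north
no rival 2-sequence matches.

strafe(right, 2), turn(left)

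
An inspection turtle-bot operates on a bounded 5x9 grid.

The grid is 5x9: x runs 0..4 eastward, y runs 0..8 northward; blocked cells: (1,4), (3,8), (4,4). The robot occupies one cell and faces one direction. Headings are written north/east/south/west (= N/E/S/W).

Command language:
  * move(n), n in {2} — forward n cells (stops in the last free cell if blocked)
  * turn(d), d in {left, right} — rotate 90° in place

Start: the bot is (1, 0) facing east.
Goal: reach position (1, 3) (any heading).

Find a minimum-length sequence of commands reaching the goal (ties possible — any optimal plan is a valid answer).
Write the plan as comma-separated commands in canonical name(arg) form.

begin: (1, 0) facing east
[1] after turn(left): (1, 0) facing north
[2] after move(2): (1, 2) facing north
[3] after move(2): (1, 3) facing north
nothing shorter than 3 reaches the goal.

turn(left), move(2), move(2)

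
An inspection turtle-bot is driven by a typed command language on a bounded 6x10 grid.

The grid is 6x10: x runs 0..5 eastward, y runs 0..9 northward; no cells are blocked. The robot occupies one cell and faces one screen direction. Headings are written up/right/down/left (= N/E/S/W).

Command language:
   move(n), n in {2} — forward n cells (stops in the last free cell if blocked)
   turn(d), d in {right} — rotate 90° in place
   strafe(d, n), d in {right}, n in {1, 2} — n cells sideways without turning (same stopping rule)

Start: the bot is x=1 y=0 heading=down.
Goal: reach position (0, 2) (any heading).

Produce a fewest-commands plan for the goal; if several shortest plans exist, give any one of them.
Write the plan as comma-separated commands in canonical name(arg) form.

strafe(right, 2), turn(right), strafe(right, 2)

begin: x=1 y=0 heading=down
1. strafe(right, 2) → x=0 y=0 heading=down
2. turn(right) → x=0 y=0 heading=left
3. strafe(right, 2) → x=0 y=2 heading=left
no 2-step plan works, so 3 is optimal.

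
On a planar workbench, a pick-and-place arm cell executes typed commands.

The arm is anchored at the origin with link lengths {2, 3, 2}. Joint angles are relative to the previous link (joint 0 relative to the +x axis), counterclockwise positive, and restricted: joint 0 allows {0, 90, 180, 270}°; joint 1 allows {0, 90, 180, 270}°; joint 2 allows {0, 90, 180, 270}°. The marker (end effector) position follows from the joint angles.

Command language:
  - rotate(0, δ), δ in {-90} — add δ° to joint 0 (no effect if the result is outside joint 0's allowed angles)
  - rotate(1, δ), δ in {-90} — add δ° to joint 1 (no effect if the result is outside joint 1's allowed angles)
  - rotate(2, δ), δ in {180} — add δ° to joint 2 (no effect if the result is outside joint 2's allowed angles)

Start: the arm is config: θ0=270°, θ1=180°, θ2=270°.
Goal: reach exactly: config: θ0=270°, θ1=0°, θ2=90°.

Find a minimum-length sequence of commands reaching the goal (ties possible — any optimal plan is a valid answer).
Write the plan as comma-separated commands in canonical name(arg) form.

rotate(1, -90), rotate(1, -90), rotate(2, 180)

initial: config: θ0=270°, θ1=180°, θ2=270°
step 1 (rotate(1, -90)): config: θ0=270°, θ1=90°, θ2=270°
step 2 (rotate(1, -90)): config: θ0=270°, θ1=0°, θ2=270°
step 3 (rotate(2, 180)): config: θ0=270°, θ1=0°, θ2=90°
no 2-step plan works, so 3 is optimal.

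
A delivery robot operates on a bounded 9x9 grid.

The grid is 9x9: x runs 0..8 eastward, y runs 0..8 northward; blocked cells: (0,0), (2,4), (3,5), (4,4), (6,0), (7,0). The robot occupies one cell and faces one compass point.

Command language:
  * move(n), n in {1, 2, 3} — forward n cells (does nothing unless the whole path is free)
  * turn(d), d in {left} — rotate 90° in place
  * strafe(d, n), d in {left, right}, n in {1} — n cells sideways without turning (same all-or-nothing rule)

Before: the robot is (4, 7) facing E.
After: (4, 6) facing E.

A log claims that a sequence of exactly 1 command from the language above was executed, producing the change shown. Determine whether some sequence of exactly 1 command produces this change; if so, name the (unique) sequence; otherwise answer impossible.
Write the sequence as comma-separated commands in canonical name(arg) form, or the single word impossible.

strafe(right, 1)

key: still facing E — the one step turns nothing
start: (4, 7) facing E
1. strafe(right, 1) → (4, 6) facing E
no other 1-command option fits: unique.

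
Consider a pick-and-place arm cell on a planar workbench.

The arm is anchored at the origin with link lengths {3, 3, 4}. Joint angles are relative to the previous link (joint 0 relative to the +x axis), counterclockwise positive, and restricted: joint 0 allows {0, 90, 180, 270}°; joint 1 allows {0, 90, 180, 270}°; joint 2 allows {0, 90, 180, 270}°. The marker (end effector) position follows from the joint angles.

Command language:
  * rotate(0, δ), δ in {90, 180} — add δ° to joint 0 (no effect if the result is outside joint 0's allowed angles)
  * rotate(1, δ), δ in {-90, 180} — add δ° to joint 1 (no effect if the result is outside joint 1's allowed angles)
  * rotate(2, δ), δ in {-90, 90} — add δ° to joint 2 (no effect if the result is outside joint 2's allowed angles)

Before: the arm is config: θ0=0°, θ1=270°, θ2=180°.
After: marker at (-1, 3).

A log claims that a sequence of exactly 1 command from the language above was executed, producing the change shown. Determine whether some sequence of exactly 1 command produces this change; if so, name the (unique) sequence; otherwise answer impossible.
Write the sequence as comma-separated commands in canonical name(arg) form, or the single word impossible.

rotate(0, 90)

begin: config: θ0=0°, θ1=270°, θ2=180°
1. rotate(0, 90) → config: θ0=90°, θ1=270°, θ2=180°
no other 1-command option fits: unique.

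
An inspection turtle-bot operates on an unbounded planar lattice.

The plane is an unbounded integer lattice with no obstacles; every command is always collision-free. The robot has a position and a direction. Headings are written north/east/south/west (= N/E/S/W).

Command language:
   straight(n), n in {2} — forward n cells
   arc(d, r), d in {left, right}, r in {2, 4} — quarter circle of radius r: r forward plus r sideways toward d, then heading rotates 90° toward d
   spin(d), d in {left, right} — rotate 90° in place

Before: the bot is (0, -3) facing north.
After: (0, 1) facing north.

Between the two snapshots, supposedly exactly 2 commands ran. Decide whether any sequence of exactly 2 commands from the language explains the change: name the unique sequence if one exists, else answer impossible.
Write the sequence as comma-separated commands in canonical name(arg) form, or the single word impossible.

straight(2), straight(2)

key: heading stays N — no command in the sequence turns
start: (0, -3) facing north
[1] after straight(2): (0, -1) facing north
[2] after straight(2): (0, 1) facing north
uniquely the one of 49 2-step routes that fits.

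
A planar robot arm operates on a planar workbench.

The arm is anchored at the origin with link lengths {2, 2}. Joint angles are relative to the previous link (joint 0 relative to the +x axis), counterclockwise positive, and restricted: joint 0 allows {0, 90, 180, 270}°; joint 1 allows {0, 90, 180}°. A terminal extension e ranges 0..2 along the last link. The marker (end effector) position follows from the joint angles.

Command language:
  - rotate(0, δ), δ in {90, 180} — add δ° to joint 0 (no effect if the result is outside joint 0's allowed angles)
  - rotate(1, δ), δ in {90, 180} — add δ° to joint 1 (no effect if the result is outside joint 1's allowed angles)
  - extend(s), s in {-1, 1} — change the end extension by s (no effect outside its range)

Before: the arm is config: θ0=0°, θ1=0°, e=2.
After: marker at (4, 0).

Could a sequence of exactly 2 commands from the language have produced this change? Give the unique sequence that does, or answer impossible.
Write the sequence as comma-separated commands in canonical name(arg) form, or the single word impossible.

extend(-1), extend(-1)

initial: config: θ0=0°, θ1=0°, e=2
[1] after extend(-1): config: θ0=0°, θ1=0°, e=1
[2] after extend(-1): config: θ0=0°, θ1=0°, e=0
all 36 alternatives checked — unique.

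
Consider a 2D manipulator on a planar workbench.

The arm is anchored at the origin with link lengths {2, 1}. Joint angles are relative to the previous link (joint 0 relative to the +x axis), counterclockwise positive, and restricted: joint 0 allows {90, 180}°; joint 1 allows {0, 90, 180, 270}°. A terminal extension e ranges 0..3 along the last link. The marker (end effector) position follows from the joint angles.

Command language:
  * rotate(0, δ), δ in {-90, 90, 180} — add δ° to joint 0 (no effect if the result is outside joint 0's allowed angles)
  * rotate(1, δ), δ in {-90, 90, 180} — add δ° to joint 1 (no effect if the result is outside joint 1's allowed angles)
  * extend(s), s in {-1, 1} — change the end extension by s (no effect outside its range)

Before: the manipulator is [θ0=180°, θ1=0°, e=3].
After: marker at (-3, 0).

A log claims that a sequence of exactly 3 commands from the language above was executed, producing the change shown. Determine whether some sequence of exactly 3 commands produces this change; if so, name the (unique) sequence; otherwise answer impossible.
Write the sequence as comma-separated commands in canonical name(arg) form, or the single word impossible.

extend(-1), extend(-1), extend(-1)

initial: [θ0=180°, θ1=0°, e=3]
step 1 (extend(-1)): [θ0=180°, θ1=0°, e=2]
step 2 (extend(-1)): [θ0=180°, θ1=0°, e=1]
step 3 (extend(-1)): [θ0=180°, θ1=0°, e=0]
uniquely the one of 512 3-step routes that fits.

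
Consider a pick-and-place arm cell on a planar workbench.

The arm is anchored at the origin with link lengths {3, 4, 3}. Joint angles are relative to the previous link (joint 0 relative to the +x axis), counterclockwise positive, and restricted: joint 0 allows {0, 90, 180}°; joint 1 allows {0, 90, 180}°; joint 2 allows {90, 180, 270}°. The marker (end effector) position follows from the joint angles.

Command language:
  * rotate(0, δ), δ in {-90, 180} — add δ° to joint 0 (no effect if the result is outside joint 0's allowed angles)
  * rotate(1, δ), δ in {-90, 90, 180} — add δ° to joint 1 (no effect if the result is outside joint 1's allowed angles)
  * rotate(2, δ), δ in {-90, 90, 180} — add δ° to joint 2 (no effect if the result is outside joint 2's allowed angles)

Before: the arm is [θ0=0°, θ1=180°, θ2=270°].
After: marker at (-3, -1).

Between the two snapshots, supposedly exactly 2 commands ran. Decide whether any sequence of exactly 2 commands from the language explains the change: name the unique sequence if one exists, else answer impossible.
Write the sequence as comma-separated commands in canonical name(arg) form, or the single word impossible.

key: running rotate(0, -90) before rotate(0, 180) would end elsewhere — order is forced
begin: [θ0=0°, θ1=180°, θ2=270°]
step 1 (rotate(0, 180)): [θ0=180°, θ1=180°, θ2=270°]
step 2 (rotate(0, -90)): [θ0=90°, θ1=180°, θ2=270°]
no rival 2-sequence matches.

rotate(0, 180), rotate(0, -90)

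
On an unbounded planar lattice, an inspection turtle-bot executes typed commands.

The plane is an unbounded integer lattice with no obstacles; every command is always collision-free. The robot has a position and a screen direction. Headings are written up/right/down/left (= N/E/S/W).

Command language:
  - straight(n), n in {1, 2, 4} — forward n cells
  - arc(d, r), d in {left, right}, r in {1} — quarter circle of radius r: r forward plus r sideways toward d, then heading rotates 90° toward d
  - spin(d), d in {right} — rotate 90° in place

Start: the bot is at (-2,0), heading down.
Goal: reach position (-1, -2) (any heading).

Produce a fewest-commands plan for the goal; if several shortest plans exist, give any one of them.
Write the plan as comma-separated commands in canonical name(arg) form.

begin: at (-2,0), heading down
t=1 straight(1) ⇒ at (-2,-1), heading down
t=2 arc(left, 1) ⇒ at (-1,-2), heading right
nothing shorter than 2 reaches the goal.

straight(1), arc(left, 1)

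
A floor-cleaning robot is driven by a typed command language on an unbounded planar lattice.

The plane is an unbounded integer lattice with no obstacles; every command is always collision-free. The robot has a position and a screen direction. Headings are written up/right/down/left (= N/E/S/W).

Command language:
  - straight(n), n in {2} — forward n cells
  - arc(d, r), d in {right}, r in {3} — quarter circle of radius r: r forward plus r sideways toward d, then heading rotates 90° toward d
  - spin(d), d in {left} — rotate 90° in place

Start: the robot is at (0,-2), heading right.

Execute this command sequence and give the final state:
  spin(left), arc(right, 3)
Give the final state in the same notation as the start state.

at (3,1), heading right

begin: at (0,-2), heading right
[1] after spin(left): at (0,-2), heading up
[2] after arc(right, 3): at (3,1), heading right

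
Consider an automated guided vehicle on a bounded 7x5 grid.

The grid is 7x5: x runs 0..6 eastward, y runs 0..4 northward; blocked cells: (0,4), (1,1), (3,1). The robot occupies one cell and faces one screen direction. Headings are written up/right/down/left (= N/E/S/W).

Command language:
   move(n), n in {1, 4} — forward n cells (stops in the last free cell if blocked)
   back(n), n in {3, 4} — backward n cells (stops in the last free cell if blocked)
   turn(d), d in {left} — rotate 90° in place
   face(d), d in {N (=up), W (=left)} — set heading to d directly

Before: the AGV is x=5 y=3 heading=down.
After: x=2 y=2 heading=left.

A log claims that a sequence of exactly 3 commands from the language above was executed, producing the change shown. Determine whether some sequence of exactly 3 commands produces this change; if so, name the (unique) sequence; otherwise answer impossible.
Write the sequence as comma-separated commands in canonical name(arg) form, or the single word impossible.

impossible

checked all 3-command options: none fits.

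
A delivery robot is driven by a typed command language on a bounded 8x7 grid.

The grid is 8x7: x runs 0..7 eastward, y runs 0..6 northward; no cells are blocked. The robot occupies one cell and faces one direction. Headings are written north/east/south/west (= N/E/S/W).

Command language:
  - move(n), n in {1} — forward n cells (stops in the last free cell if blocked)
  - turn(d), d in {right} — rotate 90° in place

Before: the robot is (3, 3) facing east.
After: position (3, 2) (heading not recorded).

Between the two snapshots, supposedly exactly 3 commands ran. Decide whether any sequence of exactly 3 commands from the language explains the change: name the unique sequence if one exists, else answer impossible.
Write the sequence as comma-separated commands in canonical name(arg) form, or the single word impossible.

t0: (3, 3) facing east
1. turn(right) → (3, 3) facing south
2. move(1) → (3, 2) facing south
3. turn(right) → (3, 2) facing west
uniquely the one of 8 3-step routes that fits.

turn(right), move(1), turn(right)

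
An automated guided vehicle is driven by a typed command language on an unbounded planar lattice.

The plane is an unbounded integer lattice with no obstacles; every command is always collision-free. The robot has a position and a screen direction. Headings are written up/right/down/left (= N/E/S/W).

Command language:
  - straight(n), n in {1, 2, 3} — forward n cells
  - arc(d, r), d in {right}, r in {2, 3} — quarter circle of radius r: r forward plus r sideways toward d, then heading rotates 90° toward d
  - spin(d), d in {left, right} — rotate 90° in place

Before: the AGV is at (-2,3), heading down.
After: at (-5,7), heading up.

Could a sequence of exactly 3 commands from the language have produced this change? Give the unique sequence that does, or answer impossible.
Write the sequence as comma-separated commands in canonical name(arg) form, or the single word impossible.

key: cell and facing (now N) both changed — the 3 commands mix motion and turning
initial: at (-2,3), heading down
1. spin(right) → at (-2,3), heading left
2. arc(right, 3) → at (-5,6), heading up
3. straight(1) → at (-5,7), heading up
uniquely the one of 343 3-step routes that fits.

spin(right), arc(right, 3), straight(1)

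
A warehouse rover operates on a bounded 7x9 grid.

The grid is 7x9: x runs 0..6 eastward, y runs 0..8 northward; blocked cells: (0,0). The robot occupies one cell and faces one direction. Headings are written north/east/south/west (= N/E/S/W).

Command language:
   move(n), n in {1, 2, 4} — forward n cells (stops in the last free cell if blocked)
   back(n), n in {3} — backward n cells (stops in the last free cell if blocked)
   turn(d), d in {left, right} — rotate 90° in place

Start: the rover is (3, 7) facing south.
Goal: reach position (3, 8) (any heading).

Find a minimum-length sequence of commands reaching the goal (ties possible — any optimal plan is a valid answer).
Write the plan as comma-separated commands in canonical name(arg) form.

start: (3, 7) facing south
t=1 back(3) ⇒ (3, 8) facing south
shorter routes all fall short; 1 is best.

back(3)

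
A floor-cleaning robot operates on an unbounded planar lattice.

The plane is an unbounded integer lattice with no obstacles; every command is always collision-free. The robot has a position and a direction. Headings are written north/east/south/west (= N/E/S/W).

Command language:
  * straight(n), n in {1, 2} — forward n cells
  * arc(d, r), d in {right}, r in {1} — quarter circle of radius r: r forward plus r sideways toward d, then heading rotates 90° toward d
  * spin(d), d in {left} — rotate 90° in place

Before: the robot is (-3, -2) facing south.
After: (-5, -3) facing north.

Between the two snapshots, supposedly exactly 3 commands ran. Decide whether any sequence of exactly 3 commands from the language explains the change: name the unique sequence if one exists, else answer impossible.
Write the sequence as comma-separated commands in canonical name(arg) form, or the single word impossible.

straight(1), arc(right, 1), arc(right, 1)

key: cell and facing (now N) both changed — the 3 commands mix motion and turning
start: (-3, -2) facing south
step 1 (straight(1)): (-3, -3) facing south
step 2 (arc(right, 1)): (-4, -4) facing west
step 3 (arc(right, 1)): (-5, -3) facing north
no other 3-command option fits: unique.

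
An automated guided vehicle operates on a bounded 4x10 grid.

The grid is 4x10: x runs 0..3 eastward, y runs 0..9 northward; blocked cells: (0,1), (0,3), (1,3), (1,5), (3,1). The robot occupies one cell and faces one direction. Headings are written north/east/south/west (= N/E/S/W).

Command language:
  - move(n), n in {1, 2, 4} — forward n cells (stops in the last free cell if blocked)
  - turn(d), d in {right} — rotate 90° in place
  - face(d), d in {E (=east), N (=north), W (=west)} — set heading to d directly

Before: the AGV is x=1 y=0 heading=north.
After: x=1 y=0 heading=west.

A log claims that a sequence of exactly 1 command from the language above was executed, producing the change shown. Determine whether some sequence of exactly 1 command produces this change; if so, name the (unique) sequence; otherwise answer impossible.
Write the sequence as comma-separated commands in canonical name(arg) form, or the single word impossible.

face(W)

key: (1,0) unchanged — the single command moves nothing
initial: x=1 y=0 heading=north
step 1 (face(W)): x=1 y=0 heading=west
no other 1-command option fits: unique.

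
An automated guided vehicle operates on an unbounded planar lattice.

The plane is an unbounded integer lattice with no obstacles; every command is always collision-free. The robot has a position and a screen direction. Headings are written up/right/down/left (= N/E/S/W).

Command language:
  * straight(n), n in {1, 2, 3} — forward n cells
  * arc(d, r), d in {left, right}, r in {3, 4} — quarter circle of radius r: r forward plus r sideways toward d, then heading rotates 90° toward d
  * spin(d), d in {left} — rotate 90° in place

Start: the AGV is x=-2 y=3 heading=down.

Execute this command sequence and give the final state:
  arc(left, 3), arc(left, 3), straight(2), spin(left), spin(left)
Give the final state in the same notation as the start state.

start: x=-2 y=3 heading=down
[1] after arc(left, 3): x=1 y=0 heading=right
[2] after arc(left, 3): x=4 y=3 heading=up
[3] after straight(2): x=4 y=5 heading=up
[4] after spin(left): x=4 y=5 heading=left
[5] after spin(left): x=4 y=5 heading=down

x=4 y=5 heading=down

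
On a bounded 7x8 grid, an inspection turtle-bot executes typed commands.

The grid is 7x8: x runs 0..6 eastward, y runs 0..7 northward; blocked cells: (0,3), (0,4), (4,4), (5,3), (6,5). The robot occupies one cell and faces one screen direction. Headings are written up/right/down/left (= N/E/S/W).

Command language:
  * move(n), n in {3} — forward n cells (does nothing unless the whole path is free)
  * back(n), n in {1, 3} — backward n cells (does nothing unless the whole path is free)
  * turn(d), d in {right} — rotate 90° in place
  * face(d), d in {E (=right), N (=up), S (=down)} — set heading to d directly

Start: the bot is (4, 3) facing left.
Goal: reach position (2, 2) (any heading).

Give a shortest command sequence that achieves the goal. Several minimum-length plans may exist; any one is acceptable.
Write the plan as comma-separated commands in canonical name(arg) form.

move(3), back(1), turn(right), back(1)

t0: (4, 3) facing left
[1] after move(3): (1, 3) facing left
[2] after back(1): (2, 3) facing left
[3] after turn(right): (2, 3) facing up
[4] after back(1): (2, 2) facing up
nothing shorter than 4 reaches the goal.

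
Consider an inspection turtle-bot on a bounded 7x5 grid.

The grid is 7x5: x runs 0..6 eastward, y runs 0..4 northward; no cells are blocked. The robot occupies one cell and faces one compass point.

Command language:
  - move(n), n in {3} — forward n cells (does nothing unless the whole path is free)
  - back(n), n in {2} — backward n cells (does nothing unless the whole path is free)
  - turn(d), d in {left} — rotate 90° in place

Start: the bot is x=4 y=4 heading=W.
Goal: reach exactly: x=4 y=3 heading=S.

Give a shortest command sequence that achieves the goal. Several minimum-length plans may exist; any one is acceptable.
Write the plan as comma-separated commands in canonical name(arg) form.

turn(left), move(3), back(2)

start: x=4 y=4 heading=W
1. turn(left) → x=4 y=4 heading=S
2. move(3) → x=4 y=1 heading=S
3. back(2) → x=4 y=3 heading=S
nothing shorter than 3 reaches the goal.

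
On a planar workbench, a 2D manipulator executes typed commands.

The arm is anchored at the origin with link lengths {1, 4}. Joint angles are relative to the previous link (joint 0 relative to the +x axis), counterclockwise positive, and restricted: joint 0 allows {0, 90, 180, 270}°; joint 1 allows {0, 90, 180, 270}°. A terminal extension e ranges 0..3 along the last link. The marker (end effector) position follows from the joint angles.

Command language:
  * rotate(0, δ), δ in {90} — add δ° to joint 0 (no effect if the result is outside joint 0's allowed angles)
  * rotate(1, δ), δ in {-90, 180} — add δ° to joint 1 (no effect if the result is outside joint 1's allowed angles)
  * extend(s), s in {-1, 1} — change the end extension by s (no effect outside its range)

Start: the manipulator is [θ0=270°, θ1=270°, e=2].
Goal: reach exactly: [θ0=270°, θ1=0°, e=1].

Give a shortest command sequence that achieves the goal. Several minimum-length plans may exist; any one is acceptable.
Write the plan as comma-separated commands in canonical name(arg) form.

rotate(1, -90), rotate(1, 180), extend(-1)

initial: [θ0=270°, θ1=270°, e=2]
t=1 rotate(1, -90) ⇒ [θ0=270°, θ1=180°, e=2]
t=2 rotate(1, 180) ⇒ [θ0=270°, θ1=0°, e=2]
t=3 extend(-1) ⇒ [θ0=270°, θ1=0°, e=1]
nothing shorter than 3 reaches the goal.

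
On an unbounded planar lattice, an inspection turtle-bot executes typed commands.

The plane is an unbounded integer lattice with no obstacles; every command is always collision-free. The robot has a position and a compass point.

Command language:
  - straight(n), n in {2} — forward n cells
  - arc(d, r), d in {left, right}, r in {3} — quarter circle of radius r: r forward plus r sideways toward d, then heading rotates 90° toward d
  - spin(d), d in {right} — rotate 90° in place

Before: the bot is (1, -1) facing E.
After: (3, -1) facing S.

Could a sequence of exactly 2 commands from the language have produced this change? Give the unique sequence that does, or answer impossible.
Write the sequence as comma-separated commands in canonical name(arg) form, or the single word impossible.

key: cell and facing (now S) both changed — the 2 commands mix motion and turning
begin: (1, -1) facing E
1. straight(2) → (3, -1) facing E
2. spin(right) → (3, -1) facing S
all 16 alternatives checked — unique.

straight(2), spin(right)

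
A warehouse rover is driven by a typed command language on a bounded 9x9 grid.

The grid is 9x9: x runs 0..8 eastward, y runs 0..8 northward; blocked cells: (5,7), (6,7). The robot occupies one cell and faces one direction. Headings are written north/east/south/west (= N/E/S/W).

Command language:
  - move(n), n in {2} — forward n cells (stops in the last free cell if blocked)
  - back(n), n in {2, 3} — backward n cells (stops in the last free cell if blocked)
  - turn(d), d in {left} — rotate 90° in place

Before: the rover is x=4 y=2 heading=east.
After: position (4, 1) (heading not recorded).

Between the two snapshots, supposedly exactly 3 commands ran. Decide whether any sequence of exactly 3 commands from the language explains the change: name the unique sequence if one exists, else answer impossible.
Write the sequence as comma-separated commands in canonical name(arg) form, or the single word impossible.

key: order matters: swapping turn(left) and back(3) lands elsewhere
t0: x=4 y=2 heading=east
1. turn(left) → x=4 y=2 heading=north
2. move(2) → x=4 y=4 heading=north
3. back(3) → x=4 y=1 heading=north
uniquely the one of 64 3-step routes that fits.

turn(left), move(2), back(3)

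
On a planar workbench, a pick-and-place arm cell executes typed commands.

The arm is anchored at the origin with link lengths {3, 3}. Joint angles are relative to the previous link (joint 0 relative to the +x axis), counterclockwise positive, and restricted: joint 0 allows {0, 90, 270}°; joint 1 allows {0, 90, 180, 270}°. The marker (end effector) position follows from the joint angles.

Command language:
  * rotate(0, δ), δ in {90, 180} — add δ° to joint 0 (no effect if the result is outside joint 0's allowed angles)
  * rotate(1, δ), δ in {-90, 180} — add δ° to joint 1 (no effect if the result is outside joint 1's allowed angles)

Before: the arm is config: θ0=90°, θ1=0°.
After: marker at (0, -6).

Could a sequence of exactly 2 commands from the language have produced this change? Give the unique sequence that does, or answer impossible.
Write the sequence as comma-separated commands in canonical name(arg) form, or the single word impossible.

rotate(0, 90), rotate(0, 180)

key: running rotate(0, 180) before rotate(0, 90) would end elsewhere — order is forced
start: config: θ0=90°, θ1=0°
t=1 rotate(0, 90) ⇒ config: θ0=90°, θ1=0°
t=2 rotate(0, 180) ⇒ config: θ0=270°, θ1=0°
uniquely the one of 16 2-step routes that fits.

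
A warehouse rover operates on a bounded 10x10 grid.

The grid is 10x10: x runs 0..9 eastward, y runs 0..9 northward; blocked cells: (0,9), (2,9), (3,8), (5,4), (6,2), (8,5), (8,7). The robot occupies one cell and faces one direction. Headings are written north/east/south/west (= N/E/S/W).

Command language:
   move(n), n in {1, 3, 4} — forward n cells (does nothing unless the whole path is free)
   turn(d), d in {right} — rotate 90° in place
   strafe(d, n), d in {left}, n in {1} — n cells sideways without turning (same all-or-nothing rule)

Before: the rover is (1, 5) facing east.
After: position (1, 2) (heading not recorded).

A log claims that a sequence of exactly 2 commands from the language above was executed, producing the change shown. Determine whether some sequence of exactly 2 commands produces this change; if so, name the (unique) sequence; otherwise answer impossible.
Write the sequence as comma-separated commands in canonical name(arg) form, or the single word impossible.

turn(right), move(3)

key: order matters: swapping turn(right) and move(3) lands elsewhere
begin: (1, 5) facing east
1. turn(right) → (1, 5) facing south
2. move(3) → (1, 2) facing south
uniquely the one of 25 2-step routes that fits.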